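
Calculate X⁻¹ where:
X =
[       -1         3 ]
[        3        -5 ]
det(X) = -4
X⁻¹ =
[      5/4       3/4 ]
[      3/4       1/4 ]

For a 2×2 matrix X = [[a, b], [c, d]] with det(X) ≠ 0, X⁻¹ = (1/det(X)) * [[d, -b], [-c, a]].
det(X) = (-1)*(-5) - (3)*(3) = 5 - 9 = -4.
X⁻¹ = (1/-4) * [[-5, -3], [-3, -1]].
Dividing each entry by -4 and reducing:
X⁻¹ =
[      5/4       3/4 ]
[      3/4       1/4 ]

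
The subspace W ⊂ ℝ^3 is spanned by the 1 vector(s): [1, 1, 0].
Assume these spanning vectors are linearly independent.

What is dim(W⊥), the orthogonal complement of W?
dim(W⊥) = 2

For any subspace W of ℝ^n, dim(W) + dim(W⊥) = n (the whole-space dimension).
Here the given 1 vectors are linearly independent, so dim(W) = 1.
Thus dim(W⊥) = n - dim(W) = 3 - 1 = 2.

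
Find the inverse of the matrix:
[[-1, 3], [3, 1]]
[[-1/10, 3/10], [3/10, 1/10]]

For [[a,b],[c,d]], inverse = (1/det)·[[d,-b],[-c,a]]
det = -1·1 - 3·3 = -10
Inverse = (1/-10)·[[1, -3], [-3, -1]]
        = [[-1/10, 3/10], [3/10, 1/10]]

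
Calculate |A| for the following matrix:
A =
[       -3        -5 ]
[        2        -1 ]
det(A) = 13

For a 2×2 matrix [[a, b], [c, d]], det = a*d - b*c.
det(A) = (-3)*(-1) - (-5)*(2) = 3 + 10 = 13.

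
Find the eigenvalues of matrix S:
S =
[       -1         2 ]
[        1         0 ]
λ = -2, 1

Solve det(S - λI) = 0. For a 2×2 matrix the characteristic equation is λ² - (trace)λ + det = 0.
trace(S) = a + d = -1 + 0 = -1.
det(S) = a*d - b*c = (-1)*(0) - (2)*(1) = 0 - 2 = -2.
Characteristic equation: λ² - (-1)λ + (-2) = 0.
Discriminant = (-1)² - 4*(-2) = 1 + 8 = 9.
λ = (-1 ± √9) / 2 = (-1 ± 3) / 2 = -2, 1.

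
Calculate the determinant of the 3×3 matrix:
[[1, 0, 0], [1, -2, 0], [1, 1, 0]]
0

Expansion along first row:
det = 1·det([[-2,0],[1,0]]) - 0·det([[1,0],[1,0]]) + 0·det([[1,-2],[1,1]])
    = 1·(-2·0 - 0·1) - 0·(1·0 - 0·1) + 0·(1·1 - -2·1)
    = 1·0 - 0·0 + 0·3
    = 0 + 0 + 0 = 0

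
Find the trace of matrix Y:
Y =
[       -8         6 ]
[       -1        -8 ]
tr(Y) = -8 - 8 = -16

The trace of a square matrix is the sum of its diagonal entries.
Diagonal entries of Y: Y[0][0] = -8, Y[1][1] = -8.
tr(Y) = -8 - 8 = -16.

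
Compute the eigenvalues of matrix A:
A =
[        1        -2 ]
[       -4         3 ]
λ = -1, 5

Solve det(A - λI) = 0. For a 2×2 matrix the characteristic equation is λ² - (trace)λ + det = 0.
trace(A) = a + d = 1 + 3 = 4.
det(A) = a*d - b*c = (1)*(3) - (-2)*(-4) = 3 - 8 = -5.
Characteristic equation: λ² - (4)λ + (-5) = 0.
Discriminant = (4)² - 4*(-5) = 16 + 20 = 36.
λ = (4 ± √36) / 2 = (4 ± 6) / 2 = -1, 5.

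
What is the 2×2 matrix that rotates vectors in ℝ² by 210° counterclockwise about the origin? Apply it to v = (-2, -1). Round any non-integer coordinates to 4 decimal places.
R = [[-√3/2, 1/2], [-1/2, -√3/2]]; R·v = (1.2321, 1.8660)

A counterclockwise rotation by angle θ in ℝ² has matrix R(θ) = [[cos θ, -sin θ], [sin θ, cos θ]].
For θ = 210°: cos θ = -√3/2, sin θ = -1/2.
R(210°) = [[-√3/2, 1/2], [-1/2, -√3/2]].
R·v = [-√3/2·-2 + (1/2)·-1, -1/2·-2 + -√3/2·-1] = (1.2321, 1.8660).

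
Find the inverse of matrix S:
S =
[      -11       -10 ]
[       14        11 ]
det(S) = 19
S⁻¹ =
[    11/19     10/19 ]
[   -14/19    -11/19 ]

For a 2×2 matrix S = [[a, b], [c, d]] with det(S) ≠ 0, S⁻¹ = (1/det(S)) * [[d, -b], [-c, a]].
det(S) = (-11)*(11) - (-10)*(14) = -121 + 140 = 19.
S⁻¹ = (1/19) * [[11, 10], [-14, -11]].
Dividing each entry by 19 and reducing:
S⁻¹ =
[    11/19     10/19 ]
[   -14/19    -11/19 ]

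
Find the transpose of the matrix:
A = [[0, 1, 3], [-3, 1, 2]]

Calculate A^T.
[[0, -3], [1, 1], [3, 2]]

The transpose sends entry (i,j) to (j,i); rows become columns.
Row 0 of A: [0, 1, 3] -> column 0 of A^T.
Row 1 of A: [-3, 1, 2] -> column 1 of A^T.
A^T = [[0, -3], [1, 1], [3, 2]]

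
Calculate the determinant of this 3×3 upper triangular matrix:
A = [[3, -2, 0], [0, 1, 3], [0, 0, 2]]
6

The determinant of a triangular matrix is the product of its diagonal entries (the off-diagonal entries above the diagonal do not affect it).
det(A) = (3) * (1) * (2) = 6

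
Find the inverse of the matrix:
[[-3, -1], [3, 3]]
[[-1/2, -1/6], [1/2, 1/2]]

For [[a,b],[c,d]], inverse = (1/det)·[[d,-b],[-c,a]]
det = -3·3 - -1·3 = -6
Inverse = (1/-6)·[[3, 1], [-3, -3]]
        = [[-1/2, -1/6], [1/2, 1/2]]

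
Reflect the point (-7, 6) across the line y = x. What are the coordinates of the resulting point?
(6, -7)

Reflection across line y = x: (-7, 6) → (6, -7)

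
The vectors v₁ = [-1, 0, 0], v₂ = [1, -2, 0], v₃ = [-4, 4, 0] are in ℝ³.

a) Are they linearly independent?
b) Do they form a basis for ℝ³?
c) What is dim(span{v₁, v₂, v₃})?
Not independent, not a basis, dim(span) = 2

Check whether v₃ can be written as a linear combination of v₁ and v₂.
v₃ = (2)·v₁ + (-2)·v₂ = [-4, 4, 0], so the three vectors are linearly dependent.
Thus they do not form a basis for ℝ³, and dim(span{v₁, v₂, v₃}) = 2 (spanned by v₁ and v₂).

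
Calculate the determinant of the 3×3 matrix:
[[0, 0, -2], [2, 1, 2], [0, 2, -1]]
-8

Expansion along first row:
det = 0·det([[1,2],[2,-1]]) - 0·det([[2,2],[0,-1]]) + -2·det([[2,1],[0,2]])
    = 0·(1·-1 - 2·2) - 0·(2·-1 - 2·0) + -2·(2·2 - 1·0)
    = 0·-5 - 0·-2 + -2·4
    = 0 + 0 + -8 = -8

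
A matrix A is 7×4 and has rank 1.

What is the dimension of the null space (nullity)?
3

The rank-nullity theorem for an m×n matrix states:
rank(A) + nullity(A) = n (the number of columns).
Here n = 4 and rank(A) = 1, so nullity(A) = 4 - 1 = 3.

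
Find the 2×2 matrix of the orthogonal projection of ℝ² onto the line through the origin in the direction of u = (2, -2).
[[1/2, -1/2], [-1/2, 1/2]]

The orthogonal projection onto the line spanned by a nonzero vector u = (a, b) has matrix P = (u uᵀ) / (uᵀ u) = (1/(a² + b²)) · [[a², ab], [ab, b²]].
Here u = (2, -2), so a² + b² = 4 + 4 = 8.
P = (1/8) · [[4, -4], [-4, 4]] = [[1/2, -1/2], [-1/2, 1/2]].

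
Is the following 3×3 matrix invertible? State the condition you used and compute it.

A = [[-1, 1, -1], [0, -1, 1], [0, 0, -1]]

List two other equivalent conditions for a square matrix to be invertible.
Yes, invertible; det(A) = -1 ≠ 0. Equivalent conditions: rank(A) = 3; Ax = 0 has only the trivial solution; 0 is not an eigenvalue; the columns of A are linearly independent.

To check invertibility, compute det(A).
The given matrix is triangular, so det(A) equals the product of its diagonal entries = -1 ≠ 0.
Since det(A) ≠ 0, A is invertible.
Equivalent conditions for a square matrix A to be invertible:
- rank(A) = 3 (full rank).
- The homogeneous system Ax = 0 has only the trivial solution x = 0.
- 0 is not an eigenvalue of A.
- The columns (equivalently rows) of A are linearly independent.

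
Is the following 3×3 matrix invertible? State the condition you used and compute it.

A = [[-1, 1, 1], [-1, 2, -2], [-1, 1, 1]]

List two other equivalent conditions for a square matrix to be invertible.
No, not invertible; det(A) = 0 (two rows are equal, so the rows are linearly dependent). Equivalent conditions (failing for this A): rank(A) < 3; Ax = 0 has non-trivial solutions; 0 is an eigenvalue; the columns are linearly dependent.

To check invertibility, compute det(A).
In this matrix, row 0 and the last row are identical, so one row is a scalar multiple of another and the rows are linearly dependent.
A matrix with linearly dependent rows has det = 0 and is not invertible.
Equivalent failed conditions:
- rank(A) < 3.
- Ax = 0 has non-trivial solutions.
- 0 is an eigenvalue.
- The columns are linearly dependent.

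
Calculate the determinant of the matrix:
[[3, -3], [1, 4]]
15

For a 2×2 matrix [[a, b], [c, d]], det = ad - bc
det = (3)(4) - (-3)(1) = 12 - -3 = 15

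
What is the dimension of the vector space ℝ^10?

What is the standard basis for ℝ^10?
Dimension = 10; standard basis = {e_1, e_2, e_3, …, e_10}

ℝ^10 is the space of 10-tuples of real numbers; its dimension is 10.
The standard basis consists of 10 vectors: e_1, e_2, e_3, …, e_10, where e_i is the vector with 1 in position i and 0 elsewhere.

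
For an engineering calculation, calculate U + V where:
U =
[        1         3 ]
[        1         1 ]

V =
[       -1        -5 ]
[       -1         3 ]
U + V =
[        0        -2 ]
[        0         4 ]

Matrix addition is elementwise: (U+V)[i][j] = U[i][j] + V[i][j].
  (U+V)[0][0] = (1) + (-1) = 0
  (U+V)[0][1] = (3) + (-5) = -2
  (U+V)[1][0] = (1) + (-1) = 0
  (U+V)[1][1] = (1) + (3) = 4
U + V =
[        0        -2 ]
[        0         4 ]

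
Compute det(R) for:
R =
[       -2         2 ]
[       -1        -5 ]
det(R) = 12

For a 2×2 matrix [[a, b], [c, d]], det = a*d - b*c.
det(R) = (-2)*(-5) - (2)*(-1) = 10 + 2 = 12.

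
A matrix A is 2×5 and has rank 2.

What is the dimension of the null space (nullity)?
3

The rank-nullity theorem for an m×n matrix states:
rank(A) + nullity(A) = n (the number of columns).
Here n = 5 and rank(A) = 2, so nullity(A) = 5 - 2 = 3.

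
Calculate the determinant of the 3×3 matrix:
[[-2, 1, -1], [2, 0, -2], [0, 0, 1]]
-2

Expansion along first row:
det = -2·det([[0,-2],[0,1]]) - 1·det([[2,-2],[0,1]]) + -1·det([[2,0],[0,0]])
    = -2·(0·1 - -2·0) - 1·(2·1 - -2·0) + -1·(2·0 - 0·0)
    = -2·0 - 1·2 + -1·0
    = 0 + -2 + 0 = -2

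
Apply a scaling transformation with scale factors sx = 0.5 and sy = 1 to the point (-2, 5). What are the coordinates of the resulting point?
(-1.0, 5)

Scaling matrix:
[[0.50, 0], [0, 1]]
Result: (-2 × 0.5, 5 × 1) = (-1.0, 5)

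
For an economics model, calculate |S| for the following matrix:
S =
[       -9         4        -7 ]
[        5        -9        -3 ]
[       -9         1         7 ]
det(S) = 1040

Expand along row 0 (cofactor expansion): det(S) = a*(e*i - f*h) - b*(d*i - f*g) + c*(d*h - e*g), where the 3×3 is [[a, b, c], [d, e, f], [g, h, i]].
Minor M_00 = (-9)*(7) - (-3)*(1) = -63 + 3 = -60.
Minor M_01 = (5)*(7) - (-3)*(-9) = 35 - 27 = 8.
Minor M_02 = (5)*(1) - (-9)*(-9) = 5 - 81 = -76.
det(S) = (-9)*(-60) - (4)*(8) + (-7)*(-76) = 540 - 32 + 532 = 1040.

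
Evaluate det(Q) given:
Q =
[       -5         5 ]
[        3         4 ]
det(Q) = -35

For a 2×2 matrix [[a, b], [c, d]], det = a*d - b*c.
det(Q) = (-5)*(4) - (5)*(3) = -20 - 15 = -35.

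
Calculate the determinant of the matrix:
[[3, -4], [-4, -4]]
-28

For a 2×2 matrix [[a, b], [c, d]], det = ad - bc
det = (3)(-4) - (-4)(-4) = -12 - 16 = -28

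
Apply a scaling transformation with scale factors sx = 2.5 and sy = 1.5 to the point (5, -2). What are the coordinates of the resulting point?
(12.5, -3.0)

Scaling matrix:
[[2.50, 0], [0, 1.50]]
Result: (5 × 2.5, -2 × 1.5) = (12.5, -3.0)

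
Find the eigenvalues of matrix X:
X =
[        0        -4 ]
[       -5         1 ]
λ = -4, 5

Solve det(X - λI) = 0. For a 2×2 matrix the characteristic equation is λ² - (trace)λ + det = 0.
trace(X) = a + d = 0 + 1 = 1.
det(X) = a*d - b*c = (0)*(1) - (-4)*(-5) = 0 - 20 = -20.
Characteristic equation: λ² - (1)λ + (-20) = 0.
Discriminant = (1)² - 4*(-20) = 1 + 80 = 81.
λ = (1 ± √81) / 2 = (1 ± 9) / 2 = -4, 5.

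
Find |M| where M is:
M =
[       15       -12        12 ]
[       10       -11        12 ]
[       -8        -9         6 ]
det(M) = 366

Expand along row 0 (cofactor expansion): det(M) = a*(e*i - f*h) - b*(d*i - f*g) + c*(d*h - e*g), where the 3×3 is [[a, b, c], [d, e, f], [g, h, i]].
Minor M_00 = (-11)*(6) - (12)*(-9) = -66 + 108 = 42.
Minor M_01 = (10)*(6) - (12)*(-8) = 60 + 96 = 156.
Minor M_02 = (10)*(-9) - (-11)*(-8) = -90 - 88 = -178.
det(M) = (15)*(42) - (-12)*(156) + (12)*(-178) = 630 + 1872 - 2136 = 366.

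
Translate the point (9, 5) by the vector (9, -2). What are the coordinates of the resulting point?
(18, 3)

Translation by (9, -2):
x' = 9 + 9 = 18
y' = 5 + -2 = 3
Homogeneous matrix: [[1, 0, 9], [0, 1, -2], [0, 0, 1]]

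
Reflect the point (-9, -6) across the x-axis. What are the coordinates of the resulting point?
(-9, 6)

Reflection across x-axis: (-9, -6) → (-9, 6)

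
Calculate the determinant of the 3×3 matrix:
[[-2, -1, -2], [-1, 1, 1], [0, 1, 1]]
1

Expansion along first row:
det = -2·det([[1,1],[1,1]]) - -1·det([[-1,1],[0,1]]) + -2·det([[-1,1],[0,1]])
    = -2·(1·1 - 1·1) - -1·(-1·1 - 1·0) + -2·(-1·1 - 1·0)
    = -2·0 - -1·-1 + -2·-1
    = 0 + -1 + 2 = 1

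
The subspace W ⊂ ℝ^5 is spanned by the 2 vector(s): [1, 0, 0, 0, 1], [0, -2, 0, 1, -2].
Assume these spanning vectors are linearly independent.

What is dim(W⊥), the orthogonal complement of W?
dim(W⊥) = 3

For any subspace W of ℝ^n, dim(W) + dim(W⊥) = n (the whole-space dimension).
Here the given 2 vectors are linearly independent, so dim(W) = 2.
Thus dim(W⊥) = n - dim(W) = 5 - 2 = 3.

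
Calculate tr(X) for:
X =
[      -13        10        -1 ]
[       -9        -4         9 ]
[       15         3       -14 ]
tr(X) = -13 - 4 - 14 = -31

The trace of a square matrix is the sum of its diagonal entries.
Diagonal entries of X: X[0][0] = -13, X[1][1] = -4, X[2][2] = -14.
tr(X) = -13 - 4 - 14 = -31.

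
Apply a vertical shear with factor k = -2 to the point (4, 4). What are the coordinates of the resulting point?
(4, -4)

Shear matrix for vertical shear with factor k = -2:
[[1, 0], [-2, 1]]
Result: (4, 4) → (4, -4)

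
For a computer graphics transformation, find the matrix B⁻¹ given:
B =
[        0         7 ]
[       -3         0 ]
det(B) = 21
B⁻¹ =
[        0      -1/3 ]
[      1/7         0 ]

For a 2×2 matrix B = [[a, b], [c, d]] with det(B) ≠ 0, B⁻¹ = (1/det(B)) * [[d, -b], [-c, a]].
det(B) = (0)*(0) - (7)*(-3) = 0 + 21 = 21.
B⁻¹ = (1/21) * [[0, -7], [3, 0]].
Dividing each entry by 21 and reducing:
B⁻¹ =
[        0      -1/3 ]
[      1/7         0 ]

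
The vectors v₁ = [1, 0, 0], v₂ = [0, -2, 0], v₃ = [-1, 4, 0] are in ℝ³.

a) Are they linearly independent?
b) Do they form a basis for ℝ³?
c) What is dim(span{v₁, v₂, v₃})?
Not independent, not a basis, dim(span) = 2

Check whether v₃ can be written as a linear combination of v₁ and v₂.
v₃ = (-1)·v₁ + (-2)·v₂ = [-1, 4, 0], so the three vectors are linearly dependent.
Thus they do not form a basis for ℝ³, and dim(span{v₁, v₂, v₃}) = 2 (spanned by v₁ and v₂).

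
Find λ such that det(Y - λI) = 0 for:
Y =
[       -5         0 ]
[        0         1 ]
λ = -5, 1

Solve det(Y - λI) = 0. For a 2×2 matrix the characteristic equation is λ² - (trace)λ + det = 0.
trace(Y) = a + d = -5 + 1 = -4.
det(Y) = a*d - b*c = (-5)*(1) - (0)*(0) = -5 - 0 = -5.
Characteristic equation: λ² - (-4)λ + (-5) = 0.
Discriminant = (-4)² - 4*(-5) = 16 + 20 = 36.
λ = (-4 ± √36) / 2 = (-4 ± 6) / 2 = -5, 1.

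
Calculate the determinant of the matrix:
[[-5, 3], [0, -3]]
15

For a 2×2 matrix [[a, b], [c, d]], det = ad - bc
det = (-5)(-3) - (3)(0) = 15 - 0 = 15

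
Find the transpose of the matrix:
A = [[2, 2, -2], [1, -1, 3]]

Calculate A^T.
[[2, 1], [2, -1], [-2, 3]]

The transpose sends entry (i,j) to (j,i); rows become columns.
Row 0 of A: [2, 2, -2] -> column 0 of A^T.
Row 1 of A: [1, -1, 3] -> column 1 of A^T.
A^T = [[2, 1], [2, -1], [-2, 3]]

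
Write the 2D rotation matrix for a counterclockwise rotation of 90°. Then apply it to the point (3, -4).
R = [[0, -1], [1, 0]]; R·(3, -4) = (4, 3)

Rotation matrix formula: R(θ) = [[cos θ, -sin θ], [sin θ, cos θ]]
For θ = 90°:
cos(90°) = 0
sin(90°) = 1
R = [[0, -1], [1, 0]]
Apply to (3, -4): [0·3 + (-1)·-4, 1·3 + 0·-4] = (4, 3)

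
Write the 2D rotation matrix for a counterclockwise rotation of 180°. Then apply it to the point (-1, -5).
R = [[-1, 0], [0, -1]]; R·(-1, -5) = (1, 5)

Rotation matrix formula: R(θ) = [[cos θ, -sin θ], [sin θ, cos θ]]
For θ = 180°:
cos(180°) = -1
sin(180°) = 0
R = [[-1, 0], [0, -1]]
Apply to (-1, -5): [-1·-1 + (0)·-5, 0·-1 + -1·-5] = (1, 5)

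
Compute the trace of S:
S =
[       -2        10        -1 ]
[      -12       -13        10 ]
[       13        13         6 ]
tr(S) = -2 - 13 + 6 = -9

The trace of a square matrix is the sum of its diagonal entries.
Diagonal entries of S: S[0][0] = -2, S[1][1] = -13, S[2][2] = 6.
tr(S) = -2 - 13 + 6 = -9.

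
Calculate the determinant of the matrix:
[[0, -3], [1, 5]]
3

For a 2×2 matrix [[a, b], [c, d]], det = ad - bc
det = (0)(5) - (-3)(1) = 0 - -3 = 3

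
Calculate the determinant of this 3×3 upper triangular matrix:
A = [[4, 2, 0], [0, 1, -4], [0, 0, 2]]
8

The determinant of a triangular matrix is the product of its diagonal entries (the off-diagonal entries above the diagonal do not affect it).
det(A) = (4) * (1) * (2) = 8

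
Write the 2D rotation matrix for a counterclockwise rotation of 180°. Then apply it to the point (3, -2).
R = [[-1, 0], [0, -1]]; R·(3, -2) = (-3, 2)

Rotation matrix formula: R(θ) = [[cos θ, -sin θ], [sin θ, cos θ]]
For θ = 180°:
cos(180°) = -1
sin(180°) = 0
R = [[-1, 0], [0, -1]]
Apply to (3, -2): [-1·3 + (0)·-2, 0·3 + -1·-2] = (-3, 2)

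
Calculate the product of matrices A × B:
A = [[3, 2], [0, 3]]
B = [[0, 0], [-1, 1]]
[[-2, 2], [-3, 3]]

Matrix multiplication:
C[0][0] = 3×0 + 2×-1 = -2
C[0][1] = 3×0 + 2×1 = 2
C[1][0] = 0×0 + 3×-1 = -3
C[1][1] = 0×0 + 3×1 = 3
Result: [[-2, 2], [-3, 3]]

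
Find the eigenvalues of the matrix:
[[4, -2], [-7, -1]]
λ = -3 and λ = 6

Characteristic equation: det(A - λI) = 0
λ² - (trace)λ + (det) = 0
λ² - (3)λ + (-18) = 0
λ² - 3λ - 18 = 0
Solving: λ = -3, 6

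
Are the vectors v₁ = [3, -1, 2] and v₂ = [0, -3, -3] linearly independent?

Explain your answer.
Yes, linearly independent

Two vectors are linearly dependent iff one is a scalar multiple of the other.
No single scalar k satisfies v₂ = k·v₁ (the ratios of corresponding entries disagree), so v₁ and v₂ are linearly independent.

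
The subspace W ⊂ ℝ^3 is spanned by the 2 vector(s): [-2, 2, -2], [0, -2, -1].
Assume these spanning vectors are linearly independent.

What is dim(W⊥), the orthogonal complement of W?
dim(W⊥) = 1

For any subspace W of ℝ^n, dim(W) + dim(W⊥) = n (the whole-space dimension).
Here the given 2 vectors are linearly independent, so dim(W) = 2.
Thus dim(W⊥) = n - dim(W) = 3 - 2 = 1.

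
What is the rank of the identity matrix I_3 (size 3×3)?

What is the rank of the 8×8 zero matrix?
rank(I_3) = 3, rank(0) = 0

The identity I_3 has 3 columns that are the standard basis vectors e_1, …, e_3. These are linearly independent, so all 3 columns are pivots and rank(I_3) = 3.
The 8×8 zero matrix has every entry zero, so every row is the zero row and there are no pivots; rank(0) = 0.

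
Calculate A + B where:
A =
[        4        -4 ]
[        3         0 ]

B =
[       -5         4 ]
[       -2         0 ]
A + B =
[       -1         0 ]
[        1         0 ]

Matrix addition is elementwise: (A+B)[i][j] = A[i][j] + B[i][j].
  (A+B)[0][0] = (4) + (-5) = -1
  (A+B)[0][1] = (-4) + (4) = 0
  (A+B)[1][0] = (3) + (-2) = 1
  (A+B)[1][1] = (0) + (0) = 0
A + B =
[       -1         0 ]
[        1         0 ]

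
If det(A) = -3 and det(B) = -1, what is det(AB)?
3

Use the multiplicative property of determinants: det(AB) = det(A)*det(B).
det(AB) = (-3)*(-1) = 3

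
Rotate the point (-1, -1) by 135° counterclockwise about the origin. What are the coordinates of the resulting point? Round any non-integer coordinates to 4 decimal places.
(1.4142, 0.0000)

Rotation matrix R(θ) = [[cos θ, -sin θ], [sin θ, cos θ]]; for θ = 135°:
R = [[-√2/2, -√2/2], [√2/2, -√2/2]]
Result: R × [-1, -1]ᵀ = [-√2/2·-1 + (-√2/2)·-1, √2/2·-1 + (-√2/2)·-1]ᵀ = (1.4142, 0.0000)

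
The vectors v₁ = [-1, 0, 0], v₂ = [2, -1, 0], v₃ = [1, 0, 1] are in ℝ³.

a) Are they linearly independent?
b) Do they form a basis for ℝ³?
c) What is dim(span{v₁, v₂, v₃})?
Yes independent, yes basis, dim = 3

Stack v₁, v₂, v₃ as rows of a 3×3 matrix.
[[-1, 0, 0]; [2, -1, 0]; [1, 0, 1]] is already lower triangular with nonzero diagonal entries (-1, -1, 1), so its determinant is the product of the diagonal entries, det = (-1)·(-1)·(1) = 1 ≠ 0, and the rows are linearly independent.
Three linearly independent vectors in ℝ³ form a basis for ℝ³, so dim(span{v₁,v₂,v₃}) = 3.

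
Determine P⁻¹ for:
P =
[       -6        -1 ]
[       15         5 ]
det(P) = -15
P⁻¹ =
[     -1/3     -1/15 ]
[        1       2/5 ]

For a 2×2 matrix P = [[a, b], [c, d]] with det(P) ≠ 0, P⁻¹ = (1/det(P)) * [[d, -b], [-c, a]].
det(P) = (-6)*(5) - (-1)*(15) = -30 + 15 = -15.
P⁻¹ = (1/-15) * [[5, 1], [-15, -6]].
Dividing each entry by -15 and reducing:
P⁻¹ =
[     -1/3     -1/15 ]
[        1       2/5 ]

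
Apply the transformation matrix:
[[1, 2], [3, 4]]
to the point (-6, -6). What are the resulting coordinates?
(-18, -42)

Matrix multiplication:
[[1, 2], [3, 4]] × [-6, -6]ᵀ
= [1×-6 + 2×-6, 3×-6 + 4×-6]ᵀ
= [-18.0000, -42.0000]ᵀ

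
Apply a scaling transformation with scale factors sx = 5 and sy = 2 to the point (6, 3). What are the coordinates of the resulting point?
(30, 6)

Scaling matrix:
[[5, 0], [0, 2]]
Result: (6 × 5, 3 × 2) = (30, 6)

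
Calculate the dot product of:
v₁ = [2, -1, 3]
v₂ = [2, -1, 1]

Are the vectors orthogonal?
8, No

The dot product is the sum of products of corresponding components.
v₁·v₂ = (2)*(2) + (-1)*(-1) + (3)*(1) = 4 + 1 + 3 = 8.
Two vectors are orthogonal iff their dot product is 0; here the dot product is 8, so the vectors are not orthogonal.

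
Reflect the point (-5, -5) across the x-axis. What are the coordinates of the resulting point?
(-5, 5)

Reflection across x-axis: (-5, -5) → (-5, 5)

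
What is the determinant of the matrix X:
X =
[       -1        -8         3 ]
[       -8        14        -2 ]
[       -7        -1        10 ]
det(X) = -572

Expand along row 0 (cofactor expansion): det(X) = a*(e*i - f*h) - b*(d*i - f*g) + c*(d*h - e*g), where the 3×3 is [[a, b, c], [d, e, f], [g, h, i]].
Minor M_00 = (14)*(10) - (-2)*(-1) = 140 - 2 = 138.
Minor M_01 = (-8)*(10) - (-2)*(-7) = -80 - 14 = -94.
Minor M_02 = (-8)*(-1) - (14)*(-7) = 8 + 98 = 106.
det(X) = (-1)*(138) - (-8)*(-94) + (3)*(106) = -138 - 752 + 318 = -572.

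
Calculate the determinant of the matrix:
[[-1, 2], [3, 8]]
-14

For a 2×2 matrix [[a, b], [c, d]], det = ad - bc
det = (-1)(8) - (2)(3) = -8 - 6 = -14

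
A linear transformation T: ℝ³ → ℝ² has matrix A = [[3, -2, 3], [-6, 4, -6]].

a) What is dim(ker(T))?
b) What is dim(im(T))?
dim(ker) = 2, dim(im) = 1

Observe that row 2 = -2 × row 1 (so the rows are linearly dependent).
Thus rank(A) = 1 (only one linearly independent row).
dim(im(T)) = rank(A) = 1.
By the rank-nullity theorem applied to T: ℝ³ → ℝ², rank(A) + nullity(A) = 3 (the domain dimension), so dim(ker(T)) = 3 - 1 = 2.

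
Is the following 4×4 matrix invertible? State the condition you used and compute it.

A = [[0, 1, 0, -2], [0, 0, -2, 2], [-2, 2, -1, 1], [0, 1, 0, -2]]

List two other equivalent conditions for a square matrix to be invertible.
No, not invertible; det(A) = 0 (two rows are equal, so the rows are linearly dependent). Equivalent conditions (failing for this A): rank(A) < 4; Ax = 0 has non-trivial solutions; 0 is an eigenvalue; the columns are linearly dependent.

To check invertibility, compute det(A).
In this matrix, row 0 and the last row are identical, so one row is a scalar multiple of another and the rows are linearly dependent.
A matrix with linearly dependent rows has det = 0 and is not invertible.
Equivalent failed conditions:
- rank(A) < 4.
- Ax = 0 has non-trivial solutions.
- 0 is an eigenvalue.
- The columns are linearly dependent.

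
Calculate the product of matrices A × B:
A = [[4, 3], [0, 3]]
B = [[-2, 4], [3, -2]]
[[1, 10], [9, -6]]

Matrix multiplication:
C[0][0] = 4×-2 + 3×3 = 1
C[0][1] = 4×4 + 3×-2 = 10
C[1][0] = 0×-2 + 3×3 = 9
C[1][1] = 0×4 + 3×-2 = -6
Result: [[1, 10], [9, -6]]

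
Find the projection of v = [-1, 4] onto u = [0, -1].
[0, 4]

The projection of v onto u is proj_u(v) = ((v·u) / (u·u)) · u.
v·u = (-1)*(0) + (4)*(-1) = -4.
u·u = (0)*(0) + (-1)*(-1) = 1.
coefficient = -4 / 1 = -4.
proj_u(v) = -4 · [0, -1] = [0, 4].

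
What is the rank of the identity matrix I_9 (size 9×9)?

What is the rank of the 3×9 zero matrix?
rank(I_9) = 9, rank(0) = 0

The identity I_9 has 9 columns that are the standard basis vectors e_1, …, e_9. These are linearly independent, so all 9 columns are pivots and rank(I_9) = 9.
The 3×9 zero matrix has every entry zero, so every row is the zero row and there are no pivots; rank(0) = 0.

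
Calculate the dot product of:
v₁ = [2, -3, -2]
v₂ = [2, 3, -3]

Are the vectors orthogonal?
1, No

The dot product is the sum of products of corresponding components.
v₁·v₂ = (2)*(2) + (-3)*(3) + (-2)*(-3) = 4 - 9 + 6 = 1.
Two vectors are orthogonal iff their dot product is 0; here the dot product is 1, so the vectors are not orthogonal.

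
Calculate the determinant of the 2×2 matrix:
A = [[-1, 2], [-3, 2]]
4

For A = [[a, b], [c, d]], det(A) = a*d - b*c.
det(A) = (-1)*(2) - (2)*(-3) = -2 - -6 = 4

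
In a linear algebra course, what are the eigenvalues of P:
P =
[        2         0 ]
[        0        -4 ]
λ = -4, 2

Solve det(P - λI) = 0. For a 2×2 matrix the characteristic equation is λ² - (trace)λ + det = 0.
trace(P) = a + d = 2 - 4 = -2.
det(P) = a*d - b*c = (2)*(-4) - (0)*(0) = -8 - 0 = -8.
Characteristic equation: λ² - (-2)λ + (-8) = 0.
Discriminant = (-2)² - 4*(-8) = 4 + 32 = 36.
λ = (-2 ± √36) / 2 = (-2 ± 6) / 2 = -4, 2.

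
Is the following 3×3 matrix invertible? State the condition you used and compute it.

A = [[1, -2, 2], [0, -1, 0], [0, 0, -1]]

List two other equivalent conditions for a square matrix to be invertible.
Yes, invertible; det(A) = 1 ≠ 0. Equivalent conditions: rank(A) = 3; Ax = 0 has only the trivial solution; 0 is not an eigenvalue; the columns of A are linearly independent.

To check invertibility, compute det(A).
The given matrix is triangular, so det(A) equals the product of its diagonal entries = 1 ≠ 0.
Since det(A) ≠ 0, A is invertible.
Equivalent conditions for a square matrix A to be invertible:
- rank(A) = 3 (full rank).
- The homogeneous system Ax = 0 has only the trivial solution x = 0.
- 0 is not an eigenvalue of A.
- The columns (equivalently rows) of A are linearly independent.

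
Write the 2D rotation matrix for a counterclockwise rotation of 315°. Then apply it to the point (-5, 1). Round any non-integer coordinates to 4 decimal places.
R = [[√2/2, √2/2], [-√2/2, √2/2]]; R·(-5, 1) = (-2.8284, 4.2426)

Rotation matrix formula: R(θ) = [[cos θ, -sin θ], [sin θ, cos θ]]
For θ = 315°:
cos(315°) = √2/2
sin(315°) = -√2/2
R = [[√2/2, √2/2], [-√2/2, √2/2]]
Apply to (-5, 1): [√2/2·-5 + (√2/2)·1, -√2/2·-5 + √2/2·1] = (-2.8284, 4.2426)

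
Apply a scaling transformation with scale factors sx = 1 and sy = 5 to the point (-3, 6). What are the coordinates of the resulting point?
(-3, 30)

Scaling matrix:
[[1, 0], [0, 5]]
Result: (-3 × 1, 6 × 5) = (-3, 30)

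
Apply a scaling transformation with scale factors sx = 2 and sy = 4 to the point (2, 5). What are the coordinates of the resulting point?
(4, 20)

Scaling matrix:
[[2, 0], [0, 4]]
Result: (2 × 2, 5 × 4) = (4, 20)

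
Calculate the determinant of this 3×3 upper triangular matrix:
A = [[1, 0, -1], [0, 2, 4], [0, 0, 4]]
8

The determinant of a triangular matrix is the product of its diagonal entries (the off-diagonal entries above the diagonal do not affect it).
det(A) = (1) * (2) * (4) = 8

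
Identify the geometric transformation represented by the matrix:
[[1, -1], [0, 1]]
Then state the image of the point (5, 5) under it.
horizontal shear with factor -1; image of (5, 5) is (0, 5)

The matrix [[1, k], [0, 1]] sends (x, y) to (x + -1y, y), leaving the y-coordinate fixed: a horizontal shear.
The matrix [[1, -1], [0, 1]] represents: horizontal shear with factor -1.
Applying it to (5, 5): [1·5 + -1·5, 0·5 + 1·5] = (0, 5).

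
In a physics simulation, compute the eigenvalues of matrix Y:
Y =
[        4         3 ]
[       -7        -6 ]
λ = -3, 1

Solve det(Y - λI) = 0. For a 2×2 matrix the characteristic equation is λ² - (trace)λ + det = 0.
trace(Y) = a + d = 4 - 6 = -2.
det(Y) = a*d - b*c = (4)*(-6) - (3)*(-7) = -24 + 21 = -3.
Characteristic equation: λ² - (-2)λ + (-3) = 0.
Discriminant = (-2)² - 4*(-3) = 4 + 12 = 16.
λ = (-2 ± √16) / 2 = (-2 ± 4) / 2 = -3, 1.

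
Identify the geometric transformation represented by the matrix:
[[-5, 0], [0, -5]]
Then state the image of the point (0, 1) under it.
uniform scaling by factor -5; image of (0, 1) is (0, -5)

This is a diagonal matrix with equal entries -5, so it scales both axes by the same factor -5.
The matrix [[-5, 0], [0, -5]] represents: uniform scaling by factor -5.
Applying it to (0, 1): [-5·0 + 0·1, 0·0 + -5·1] = (0, -5).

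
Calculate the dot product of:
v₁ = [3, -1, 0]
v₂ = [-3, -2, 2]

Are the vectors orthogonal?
-7, No

The dot product is the sum of products of corresponding components.
v₁·v₂ = (3)*(-3) + (-1)*(-2) + (0)*(2) = -9 + 2 + 0 = -7.
Two vectors are orthogonal iff their dot product is 0; here the dot product is -7, so the vectors are not orthogonal.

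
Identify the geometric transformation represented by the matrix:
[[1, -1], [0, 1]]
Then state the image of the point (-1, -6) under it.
horizontal shear with factor -1; image of (-1, -6) is (5, -6)

The matrix [[1, k], [0, 1]] sends (x, y) to (x + -1y, y), leaving the y-coordinate fixed: a horizontal shear.
The matrix [[1, -1], [0, 1]] represents: horizontal shear with factor -1.
Applying it to (-1, -6): [1·-1 + -1·-6, 0·-1 + 1·-6] = (5, -6).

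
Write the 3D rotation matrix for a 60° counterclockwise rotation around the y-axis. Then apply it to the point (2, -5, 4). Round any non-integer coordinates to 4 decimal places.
R = [[1/2, 0, √3/2], [0, 1, 0], [-√3/2, 0, 1/2]]; R·(2, -5, 4) = (4.4641, -5.0000, 0.2679)

Rotation matrix for 60° around y-axis:
cos(60°) = 1/2, sin(60°) = √3/2
R = [[1/2, 0, √3/2], [0, 1, 0], [-√3/2, 0, 1/2]]
Apply to (2, -5, 4): R·[2, -5, 4]ᵀ = (4.4641, -5.0000, 0.2679)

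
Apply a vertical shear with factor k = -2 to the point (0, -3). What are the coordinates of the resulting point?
(0, -3)

Shear matrix for vertical shear with factor k = -2:
[[1, 0], [-2, 1]]
Result: (0, -3) → (0, -3)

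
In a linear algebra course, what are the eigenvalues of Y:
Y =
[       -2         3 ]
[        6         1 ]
λ = -5, 4

Solve det(Y - λI) = 0. For a 2×2 matrix the characteristic equation is λ² - (trace)λ + det = 0.
trace(Y) = a + d = -2 + 1 = -1.
det(Y) = a*d - b*c = (-2)*(1) - (3)*(6) = -2 - 18 = -20.
Characteristic equation: λ² - (-1)λ + (-20) = 0.
Discriminant = (-1)² - 4*(-20) = 1 + 80 = 81.
λ = (-1 ± √81) / 2 = (-1 ± 9) / 2 = -5, 4.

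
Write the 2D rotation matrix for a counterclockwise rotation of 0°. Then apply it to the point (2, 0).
R = [[1, 0], [0, 1]]; R·(2, 0) = (2, 0)

Rotation matrix formula: R(θ) = [[cos θ, -sin θ], [sin θ, cos θ]]
For θ = 0°:
cos(0°) = 1
sin(0°) = 0
R = [[1, 0], [0, 1]]
Apply to (2, 0): [1·2 + (0)·0, 0·2 + 1·0] = (2, 0)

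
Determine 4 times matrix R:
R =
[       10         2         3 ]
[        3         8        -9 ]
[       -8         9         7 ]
4R =
[       40         8        12 ]
[       12        32       -36 ]
[      -32        36        28 ]

Scalar multiplication is elementwise: (4R)[i][j] = 4 * R[i][j].
  (4R)[0][0] = 4 * (10) = 40
  (4R)[0][1] = 4 * (2) = 8
  (4R)[0][2] = 4 * (3) = 12
  (4R)[1][0] = 4 * (3) = 12
  (4R)[1][1] = 4 * (8) = 32
  (4R)[1][2] = 4 * (-9) = -36
  (4R)[2][0] = 4 * (-8) = -32
  (4R)[2][1] = 4 * (9) = 36
  (4R)[2][2] = 4 * (7) = 28
4R =
[       40         8        12 ]
[       12        32       -36 ]
[      -32        36        28 ]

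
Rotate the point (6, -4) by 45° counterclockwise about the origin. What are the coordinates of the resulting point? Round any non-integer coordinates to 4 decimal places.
(7.0711, 1.4142)

Rotation matrix R(θ) = [[cos θ, -sin θ], [sin θ, cos θ]]; for θ = 45°:
R = [[√2/2, -√2/2], [√2/2, √2/2]]
Result: R × [6, -4]ᵀ = [√2/2·6 + (-√2/2)·-4, √2/2·6 + (√2/2)·-4]ᵀ = (7.0711, 1.4142)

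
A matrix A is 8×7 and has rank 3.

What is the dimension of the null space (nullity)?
4

The rank-nullity theorem for an m×n matrix states:
rank(A) + nullity(A) = n (the number of columns).
Here n = 7 and rank(A) = 3, so nullity(A) = 7 - 3 = 4.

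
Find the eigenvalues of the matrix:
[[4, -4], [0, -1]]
λ = -1 and λ = 4

Characteristic equation: det(A - λI) = 0
λ² - (trace)λ + (det) = 0
λ² - (3)λ + (-4) = 0
λ² - 3λ - 4 = 0
Solving: λ = -1, 4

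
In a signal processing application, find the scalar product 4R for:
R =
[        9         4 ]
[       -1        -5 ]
4R =
[       36        16 ]
[       -4       -20 ]

Scalar multiplication is elementwise: (4R)[i][j] = 4 * R[i][j].
  (4R)[0][0] = 4 * (9) = 36
  (4R)[0][1] = 4 * (4) = 16
  (4R)[1][0] = 4 * (-1) = -4
  (4R)[1][1] = 4 * (-5) = -20
4R =
[       36        16 ]
[       -4       -20 ]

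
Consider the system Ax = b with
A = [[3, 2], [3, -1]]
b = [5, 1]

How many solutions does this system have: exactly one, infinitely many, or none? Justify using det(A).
Exactly one solution

Compute det(A) = (3)*(-1) - (2)*(3) = -9.
Because det(A) ≠ 0, A is invertible and Ax = b has a unique solution for every b (here x = A⁻¹ b).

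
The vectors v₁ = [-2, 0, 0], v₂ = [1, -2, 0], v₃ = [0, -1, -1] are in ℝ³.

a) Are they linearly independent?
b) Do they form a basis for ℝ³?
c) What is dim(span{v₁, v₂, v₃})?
Yes independent, yes basis, dim = 3

Stack v₁, v₂, v₃ as rows of a 3×3 matrix.
[[-2, 0, 0]; [1, -2, 0]; [0, -1, -1]] is already lower triangular with nonzero diagonal entries (-2, -2, -1), so its determinant is the product of the diagonal entries, det = (-2)·(-2)·(-1) = -4 ≠ 0, and the rows are linearly independent.
Three linearly independent vectors in ℝ³ form a basis for ℝ³, so dim(span{v₁,v₂,v₃}) = 3.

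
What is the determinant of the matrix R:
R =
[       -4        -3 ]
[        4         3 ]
det(R) = 0

For a 2×2 matrix [[a, b], [c, d]], det = a*d - b*c.
det(R) = (-4)*(3) - (-3)*(4) = -12 + 12 = 0.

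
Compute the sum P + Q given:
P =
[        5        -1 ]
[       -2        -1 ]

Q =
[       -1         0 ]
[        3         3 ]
P + Q =
[        4        -1 ]
[        1         2 ]

Matrix addition is elementwise: (P+Q)[i][j] = P[i][j] + Q[i][j].
  (P+Q)[0][0] = (5) + (-1) = 4
  (P+Q)[0][1] = (-1) + (0) = -1
  (P+Q)[1][0] = (-2) + (3) = 1
  (P+Q)[1][1] = (-1) + (3) = 2
P + Q =
[        4        -1 ]
[        1         2 ]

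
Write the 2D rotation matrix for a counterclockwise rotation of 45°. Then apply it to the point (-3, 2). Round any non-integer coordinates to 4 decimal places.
R = [[√2/2, -√2/2], [√2/2, √2/2]]; R·(-3, 2) = (-3.5355, -0.7071)

Rotation matrix formula: R(θ) = [[cos θ, -sin θ], [sin θ, cos θ]]
For θ = 45°:
cos(45°) = √2/2
sin(45°) = √2/2
R = [[√2/2, -√2/2], [√2/2, √2/2]]
Apply to (-3, 2): [√2/2·-3 + (-√2/2)·2, √2/2·-3 + √2/2·2] = (-3.5355, -0.7071)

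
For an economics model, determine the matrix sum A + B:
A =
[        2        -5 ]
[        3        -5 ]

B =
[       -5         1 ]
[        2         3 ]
A + B =
[       -3        -4 ]
[        5        -2 ]

Matrix addition is elementwise: (A+B)[i][j] = A[i][j] + B[i][j].
  (A+B)[0][0] = (2) + (-5) = -3
  (A+B)[0][1] = (-5) + (1) = -4
  (A+B)[1][0] = (3) + (2) = 5
  (A+B)[1][1] = (-5) + (3) = -2
A + B =
[       -3        -4 ]
[        5        -2 ]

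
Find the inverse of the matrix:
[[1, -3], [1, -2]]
[[-2, 3], [-1, 1]]

For [[a,b],[c,d]], inverse = (1/det)·[[d,-b],[-c,a]]
det = 1·-2 - -3·1 = 1
Inverse = (1/1)·[[-2, 3], [-1, 1]]
        = [[-2, 3], [-1, 1]]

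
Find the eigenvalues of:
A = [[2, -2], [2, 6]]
λ = 4, 4

Solve det(A - λI) = 0. For a 2×2 matrix this is λ² - (trace)λ + det = 0.
trace(A) = 2 + 6 = 8.
det(A) = (2)*(6) - (-2)*(2) = 12 + 4 = 16.
Characteristic equation: λ² - (8)λ + (16) = 0.
Discriminant: (8)² - 4*(16) = 64 - 64 = 0.
Roots: λ = (8 ± √0) / 2 = 4, 4.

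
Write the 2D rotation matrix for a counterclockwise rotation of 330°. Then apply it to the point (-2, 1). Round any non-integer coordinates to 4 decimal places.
R = [[√3/2, 1/2], [-1/2, √3/2]]; R·(-2, 1) = (-1.2321, 1.8660)

Rotation matrix formula: R(θ) = [[cos θ, -sin θ], [sin θ, cos θ]]
For θ = 330°:
cos(330°) = √3/2
sin(330°) = -1/2
R = [[√3/2, 1/2], [-1/2, √3/2]]
Apply to (-2, 1): [√3/2·-2 + (1/2)·1, -1/2·-2 + √3/2·1] = (-1.2321, 1.8660)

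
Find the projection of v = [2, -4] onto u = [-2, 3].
[32/13, -48/13]

The projection of v onto u is proj_u(v) = ((v·u) / (u·u)) · u.
v·u = (2)*(-2) + (-4)*(3) = -16.
u·u = (-2)*(-2) + (3)*(3) = 13.
coefficient = -16 / 13 = -16/13.
proj_u(v) = -16/13 · [-2, 3] = [32/13, -48/13].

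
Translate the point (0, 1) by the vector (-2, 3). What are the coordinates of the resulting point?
(-2, 4)

Translation by (-2, 3):
x' = 0 + -2 = -2
y' = 1 + 3 = 4
Homogeneous matrix: [[1, 0, -2], [0, 1, 3], [0, 0, 1]]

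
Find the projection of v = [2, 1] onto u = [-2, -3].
[14/13, 21/13]

The projection of v onto u is proj_u(v) = ((v·u) / (u·u)) · u.
v·u = (2)*(-2) + (1)*(-3) = -7.
u·u = (-2)*(-2) + (-3)*(-3) = 13.
coefficient = -7 / 13 = -7/13.
proj_u(v) = -7/13 · [-2, -3] = [14/13, 21/13].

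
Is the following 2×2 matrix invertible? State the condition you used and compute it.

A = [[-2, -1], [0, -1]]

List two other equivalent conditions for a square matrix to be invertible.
Yes, invertible; det(A) = 2 ≠ 0. Equivalent conditions: rank(A) = 2; Ax = 0 has only the trivial solution; 0 is not an eigenvalue; the columns of A are linearly independent.

To check invertibility, compute det(A).
The given matrix is triangular, so det(A) equals the product of its diagonal entries = 2 ≠ 0.
Since det(A) ≠ 0, A is invertible.
Equivalent conditions for a square matrix A to be invertible:
- rank(A) = 2 (full rank).
- The homogeneous system Ax = 0 has only the trivial solution x = 0.
- 0 is not an eigenvalue of A.
- The columns (equivalently rows) of A are linearly independent.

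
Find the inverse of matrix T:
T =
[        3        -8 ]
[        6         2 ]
det(T) = 54
T⁻¹ =
[     1/27      4/27 ]
[     -1/9      1/18 ]

For a 2×2 matrix T = [[a, b], [c, d]] with det(T) ≠ 0, T⁻¹ = (1/det(T)) * [[d, -b], [-c, a]].
det(T) = (3)*(2) - (-8)*(6) = 6 + 48 = 54.
T⁻¹ = (1/54) * [[2, 8], [-6, 3]].
Dividing each entry by 54 and reducing:
T⁻¹ =
[     1/27      4/27 ]
[     -1/9      1/18 ]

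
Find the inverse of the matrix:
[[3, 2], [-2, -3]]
[[3/5, 2/5], [-2/5, -3/5]]

For [[a,b],[c,d]], inverse = (1/det)·[[d,-b],[-c,a]]
det = 3·-3 - 2·-2 = -5
Inverse = (1/-5)·[[-3, -2], [2, 3]]
        = [[3/5, 2/5], [-2/5, -3/5]]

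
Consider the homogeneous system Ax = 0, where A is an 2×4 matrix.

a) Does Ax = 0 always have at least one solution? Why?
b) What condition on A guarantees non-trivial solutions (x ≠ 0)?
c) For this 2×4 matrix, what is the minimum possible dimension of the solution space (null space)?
a) Yes, x = 0 is always a solution. b) When A has linearly dependent columns (rank < n). c) Minimum nullity = 2.

a) x = 0 satisfies A·0 = 0, so the zero vector is always a solution.
b) Non-trivial solutions exist iff the columns of A are linearly dependent, equivalently rank(A) < n (the number of columns).
c) By rank-nullity, rank(A) + nullity(A) = n = 4. Since A has only 2 rows, rank(A) ≤ 2, so nullity(A) ≥ 4 - 2 = 2.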